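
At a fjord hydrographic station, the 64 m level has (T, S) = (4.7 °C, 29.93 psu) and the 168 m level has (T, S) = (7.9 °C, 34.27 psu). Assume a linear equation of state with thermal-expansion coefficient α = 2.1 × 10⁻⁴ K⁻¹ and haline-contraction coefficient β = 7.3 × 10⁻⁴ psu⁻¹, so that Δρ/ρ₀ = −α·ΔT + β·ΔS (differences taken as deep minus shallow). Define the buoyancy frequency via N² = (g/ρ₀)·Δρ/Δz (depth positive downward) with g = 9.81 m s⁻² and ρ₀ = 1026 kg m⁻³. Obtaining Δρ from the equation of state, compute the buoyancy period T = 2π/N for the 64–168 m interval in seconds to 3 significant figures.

409 s

ΔT = +3.2 K, ΔS = +4.34 psu (deep − shallow).
Δρ/ρ₀ = −αΔT + βΔS = -6.72 × 10⁻⁴ + 3.1682 × 10⁻³ = 2.4962 × 10⁻³, so Δρ ≈ 2.561 kg m⁻³.
N² = (g/ρ₀)·Δρ/Δz = g·(Δρ/ρ₀)/Δz = 9.81 × 2.4962 × 10⁻³ / 104 = 2.3546 × 10⁻⁴ s⁻².
N = √(2.3546 × 10⁻⁴) = 0.015345 rad s⁻¹ → T = 2π/N = 409.46 s ≈ 409 s.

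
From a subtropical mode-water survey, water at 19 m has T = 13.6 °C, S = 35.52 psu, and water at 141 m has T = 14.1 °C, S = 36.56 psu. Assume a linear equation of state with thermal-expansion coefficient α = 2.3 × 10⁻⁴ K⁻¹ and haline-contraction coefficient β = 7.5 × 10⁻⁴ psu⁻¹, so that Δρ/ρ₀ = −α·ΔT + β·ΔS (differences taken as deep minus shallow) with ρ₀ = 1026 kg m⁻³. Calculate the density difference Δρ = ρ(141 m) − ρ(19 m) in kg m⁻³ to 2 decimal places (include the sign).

+0.68 kg m⁻³

ΔT = +0.5 K, ΔS = +1.04 psu (deep − shallow).
Δρ/ρ₀ = −(2.3 × 10⁻⁴)(+0.5) + (7.5 × 10⁻⁴)(+1.04) = 6.65 × 10⁻⁴.
Δρ = 1026 × (6.65 × 10⁻⁴) = +0.68 kg m⁻³.
Positive Δρ: denser below, stable.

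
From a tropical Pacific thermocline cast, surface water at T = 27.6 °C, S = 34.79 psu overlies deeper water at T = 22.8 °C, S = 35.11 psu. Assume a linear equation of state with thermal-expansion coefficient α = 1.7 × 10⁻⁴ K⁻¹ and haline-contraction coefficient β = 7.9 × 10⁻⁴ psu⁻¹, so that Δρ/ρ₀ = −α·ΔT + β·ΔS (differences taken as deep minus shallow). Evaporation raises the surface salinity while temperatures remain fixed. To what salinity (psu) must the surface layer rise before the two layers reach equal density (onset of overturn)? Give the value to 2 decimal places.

Neutral buoyancy requires −α(T_deep − T_surf) + β(S_deep − S_surf′) = 0.
S_surf′ = S_deep − (α/β)·ΔT = 35.11 − (1.7 × 10⁻⁴/7.9 × 10⁻⁴)·(-4.8) = 36.1429 psu.
Increase required: 36.1429 − 34.79 = 1.3529 psu.

36.14 psu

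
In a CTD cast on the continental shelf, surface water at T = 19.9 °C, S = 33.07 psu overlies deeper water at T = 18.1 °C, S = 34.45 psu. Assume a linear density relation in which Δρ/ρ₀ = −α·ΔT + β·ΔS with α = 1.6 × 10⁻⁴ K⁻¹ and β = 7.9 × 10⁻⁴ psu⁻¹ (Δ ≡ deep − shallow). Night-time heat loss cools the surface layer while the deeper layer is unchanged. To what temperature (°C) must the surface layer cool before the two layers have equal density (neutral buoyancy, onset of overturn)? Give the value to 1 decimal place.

Neutral buoyancy requires Δρ = 0, i.e. −α(T_deep − T_surf′) + β(S_deep − S_surf) = 0.
T_surf′ = T_deep − (β/α)·ΔS = 18.1 − (7.9 × 10⁻⁴/1.6 × 10⁻⁴)·(+1.38) = 11.286 °C.
Cooling required: 19.9 − (11.286) = 8.614 °C.

11.3 °C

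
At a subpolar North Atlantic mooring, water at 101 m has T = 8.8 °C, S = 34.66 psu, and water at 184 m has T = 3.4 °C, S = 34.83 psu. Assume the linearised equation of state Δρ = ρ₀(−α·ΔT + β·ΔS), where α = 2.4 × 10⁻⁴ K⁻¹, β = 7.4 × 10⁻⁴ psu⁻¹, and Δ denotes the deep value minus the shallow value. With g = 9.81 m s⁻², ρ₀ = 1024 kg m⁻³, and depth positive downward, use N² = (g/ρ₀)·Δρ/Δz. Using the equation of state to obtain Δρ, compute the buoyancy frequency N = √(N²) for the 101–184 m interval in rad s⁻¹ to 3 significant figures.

0.0130 rad s⁻¹

ΔT = -5.4 K, ΔS = +0.17 psu (deep − shallow).
Δρ/ρ₀ = −αΔT + βΔS = 1.296 × 10⁻³ + 1.258 × 10⁻⁴ = 1.4218 × 10⁻³, so Δρ ≈ 1.456 kg m⁻³.
N² = (g/ρ₀)·Δρ/Δz = g·(Δρ/ρ₀)/Δz = 9.81 × 1.4218 × 10⁻³ / 83 = 1.6805 × 10⁻⁴ s⁻².
N = √(1.6805 × 10⁻⁴) = 0.012963 rad s⁻¹ ≈ 0.0130 rad s⁻¹.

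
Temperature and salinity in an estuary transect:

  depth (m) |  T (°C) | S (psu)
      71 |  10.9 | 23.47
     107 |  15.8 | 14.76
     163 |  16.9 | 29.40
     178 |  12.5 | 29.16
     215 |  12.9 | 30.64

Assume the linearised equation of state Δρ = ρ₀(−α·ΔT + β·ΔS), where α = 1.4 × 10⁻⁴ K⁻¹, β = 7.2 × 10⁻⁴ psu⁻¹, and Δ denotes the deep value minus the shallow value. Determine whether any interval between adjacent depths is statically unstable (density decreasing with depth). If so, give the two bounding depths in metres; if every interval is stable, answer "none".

Evaluate Δρ/ρ₀ = −αΔT + βΔS across each adjacent pair:
  71–107 m: −αΔT+βΔS = −(1.4 × 10⁻⁴)(+4.9)+(7.2 × 10⁻⁴)(-8.71) = -7.0 × 10⁻³ → UNSTABLE
  107–163 m: −αΔT+βΔS = −(1.4 × 10⁻⁴)(+1.1)+(7.2 × 10⁻⁴)(+14.64) = 0.010 → stable
  163–178 m: −αΔT+βΔS = −(1.4 × 10⁻⁴)(-4.4)+(7.2 × 10⁻⁴)(-0.24) = 4.4 × 10⁻⁴ → stable
  178–215 m: −αΔT+βΔS = −(1.4 × 10⁻⁴)(+0.4)+(7.2 × 10⁻⁴)(+1.48) = 1.0 × 10⁻³ → stable
The 71–107 m interval has Δρ < 0: lighter water underlies denser water.

71–107 m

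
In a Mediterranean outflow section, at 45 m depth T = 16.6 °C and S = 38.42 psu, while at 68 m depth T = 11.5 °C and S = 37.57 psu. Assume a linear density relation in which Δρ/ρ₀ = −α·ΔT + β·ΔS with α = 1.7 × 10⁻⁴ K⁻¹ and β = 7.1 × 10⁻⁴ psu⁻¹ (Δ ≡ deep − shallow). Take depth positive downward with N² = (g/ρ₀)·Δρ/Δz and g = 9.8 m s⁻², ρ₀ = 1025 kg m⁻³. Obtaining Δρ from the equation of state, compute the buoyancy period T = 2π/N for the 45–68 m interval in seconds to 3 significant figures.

593 s

ΔT = -5.1 K, ΔS = -0.85 psu (deep − shallow).
Δρ/ρ₀ = −αΔT + βΔS = 8.67 × 10⁻⁴ − 6.035 × 10⁻⁴ = 2.635 × 10⁻⁴, so Δρ ≈ 0.2701 kg m⁻³.
N² = (g/ρ₀)·Δρ/Δz = g·(Δρ/ρ₀)/Δz = 9.8 × 2.635 × 10⁻⁴ / 23 = 1.1227 × 10⁻⁴ s⁻².
N = √(1.1227 × 10⁻⁴) = 0.010596 rad s⁻¹ → T = 2π/N = 592.98 s ≈ 593 s.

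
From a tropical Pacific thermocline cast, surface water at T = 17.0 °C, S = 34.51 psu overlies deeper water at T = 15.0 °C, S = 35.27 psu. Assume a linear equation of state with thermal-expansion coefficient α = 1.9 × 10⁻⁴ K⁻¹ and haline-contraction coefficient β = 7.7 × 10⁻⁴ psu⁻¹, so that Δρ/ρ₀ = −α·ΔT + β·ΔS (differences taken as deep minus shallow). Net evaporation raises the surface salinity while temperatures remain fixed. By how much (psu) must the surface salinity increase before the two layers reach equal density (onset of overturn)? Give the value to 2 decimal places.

1.25 psu

Neutral buoyancy requires −α(T_deep − T_surf) + β(S_deep − S_surf′) = 0.
S_surf′ = S_deep − (α/β)·ΔT = 35.27 − (1.9 × 10⁻⁴/7.7 × 10⁻⁴)·(-2.0) = 35.7635 psu.
Increase required: 35.7635 − 34.51 = 1.2535 psu.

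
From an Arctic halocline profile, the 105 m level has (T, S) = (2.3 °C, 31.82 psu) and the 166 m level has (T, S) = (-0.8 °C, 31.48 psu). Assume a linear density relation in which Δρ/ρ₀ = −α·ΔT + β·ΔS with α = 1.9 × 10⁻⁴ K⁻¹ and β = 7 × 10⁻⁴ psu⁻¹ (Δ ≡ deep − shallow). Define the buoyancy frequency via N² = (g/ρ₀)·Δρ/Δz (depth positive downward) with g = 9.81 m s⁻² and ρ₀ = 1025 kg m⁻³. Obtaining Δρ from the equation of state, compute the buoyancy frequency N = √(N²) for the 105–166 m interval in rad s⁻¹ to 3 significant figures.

7.51 × 10⁻³ rad s⁻¹

ΔT = -3.1 K, ΔS = -0.34 psu (deep − shallow).
Δρ/ρ₀ = −αΔT + βΔS = 5.89 × 10⁻⁴ − 2.38 × 10⁻⁴ = 3.51 × 10⁻⁴, so Δρ ≈ 0.3598 kg m⁻³.
N² = (g/ρ₀)·Δρ/Δz = g·(Δρ/ρ₀)/Δz = 9.81 × 3.51 × 10⁻⁴ / 61 = 5.6448 × 10⁻⁵ s⁻².
N = √(5.6448 × 10⁻⁵) = 7.5132 × 10⁻³ rad s⁻¹ ≈ 7.51 × 10⁻³ rad s⁻¹.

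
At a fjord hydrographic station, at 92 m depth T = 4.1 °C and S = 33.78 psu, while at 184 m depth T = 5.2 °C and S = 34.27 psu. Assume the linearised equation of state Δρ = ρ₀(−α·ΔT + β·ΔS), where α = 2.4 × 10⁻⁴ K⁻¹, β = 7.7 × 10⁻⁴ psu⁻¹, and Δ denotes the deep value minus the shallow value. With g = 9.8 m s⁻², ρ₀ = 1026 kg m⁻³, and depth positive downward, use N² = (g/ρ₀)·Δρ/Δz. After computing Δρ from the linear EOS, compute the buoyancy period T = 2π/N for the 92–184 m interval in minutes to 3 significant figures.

ΔT = +1.1 K, ΔS = +0.49 psu (deep − shallow).
Δρ/ρ₀ = −αΔT + βΔS = -2.64 × 10⁻⁴ + 3.773 × 10⁻⁴ = 1.133 × 10⁻⁴, so Δρ ≈ 0.1162 kg m⁻³.
N² = (g/ρ₀)·Δρ/Δz = g·(Δρ/ρ₀)/Δz = 9.8 × 1.133 × 10⁻⁴ / 92 = 1.2069 × 10⁻⁵ s⁻².
N = √(1.2069 × 10⁻⁵) = 3.4740 × 10⁻³ rad s⁻¹ → T = 2π/N = 1.8086 × 10³ s = 30.143 min ≈ 30.1 min.

30.1 min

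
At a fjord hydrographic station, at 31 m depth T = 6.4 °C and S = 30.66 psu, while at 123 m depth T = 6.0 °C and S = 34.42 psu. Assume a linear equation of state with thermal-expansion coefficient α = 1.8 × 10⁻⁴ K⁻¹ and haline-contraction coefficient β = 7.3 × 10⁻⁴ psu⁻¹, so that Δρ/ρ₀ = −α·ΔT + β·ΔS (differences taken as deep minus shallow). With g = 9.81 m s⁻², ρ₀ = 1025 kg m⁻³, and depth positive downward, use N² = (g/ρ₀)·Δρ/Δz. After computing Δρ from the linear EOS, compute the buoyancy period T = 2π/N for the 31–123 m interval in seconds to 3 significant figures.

ΔT = -0.4 K, ΔS = +3.76 psu (deep − shallow).
Δρ/ρ₀ = −αΔT + βΔS = 7.20 × 10⁻⁵ + 2.7448 × 10⁻³ = 2.8168 × 10⁻³, so Δρ ≈ 2.887 kg m⁻³.
N² = (g/ρ₀)·Δρ/Δz = g·(Δρ/ρ₀)/Δz = 9.81 × 2.8168 × 10⁻³ / 92 = 3.0036 × 10⁻⁴ s⁻².
N = √(3.0036 × 10⁻⁴) = 0.017331 rad s⁻¹ → T = 2π/N = 362.54 s ≈ 363 s.

363 s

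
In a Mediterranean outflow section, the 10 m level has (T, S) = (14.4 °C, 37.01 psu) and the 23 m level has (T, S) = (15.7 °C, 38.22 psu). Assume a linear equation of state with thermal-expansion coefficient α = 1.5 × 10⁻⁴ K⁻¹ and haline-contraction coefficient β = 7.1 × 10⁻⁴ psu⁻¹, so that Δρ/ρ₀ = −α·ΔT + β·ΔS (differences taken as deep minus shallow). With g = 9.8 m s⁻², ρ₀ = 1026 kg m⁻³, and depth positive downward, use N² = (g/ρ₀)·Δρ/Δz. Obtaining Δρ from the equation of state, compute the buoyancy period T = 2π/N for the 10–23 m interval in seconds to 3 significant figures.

ΔT = +1.3 K, ΔS = +1.21 psu (deep − shallow).
Δρ/ρ₀ = −αΔT + βΔS = -1.95 × 10⁻⁴ + 8.591 × 10⁻⁴ = 6.641 × 10⁻⁴, so Δρ ≈ 0.6814 kg m⁻³.
N² = (g/ρ₀)·Δρ/Δz = g·(Δρ/ρ₀)/Δz = 9.8 × 6.641 × 10⁻⁴ / 13 = 5.0063 × 10⁻⁴ s⁻².
N = √(5.0063 × 10⁻⁴) = 0.022375 rad s⁻¹ → T = 2π/N = 280.81 s ≈ 281 s.

281 s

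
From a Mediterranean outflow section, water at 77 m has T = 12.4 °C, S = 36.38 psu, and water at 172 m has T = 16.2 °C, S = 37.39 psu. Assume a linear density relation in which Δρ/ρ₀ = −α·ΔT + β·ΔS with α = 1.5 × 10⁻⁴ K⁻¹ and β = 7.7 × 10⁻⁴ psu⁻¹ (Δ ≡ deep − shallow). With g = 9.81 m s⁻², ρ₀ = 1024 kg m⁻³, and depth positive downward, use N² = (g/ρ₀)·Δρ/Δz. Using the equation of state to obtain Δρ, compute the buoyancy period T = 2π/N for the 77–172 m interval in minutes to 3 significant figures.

22.6 min

ΔT = +3.8 K, ΔS = +1.01 psu (deep − shallow).
Δρ/ρ₀ = −αΔT + βΔS = -5.70 × 10⁻⁴ + 7.777 × 10⁻⁴ = 2.077 × 10⁻⁴, so Δρ ≈ 0.2127 kg m⁻³.
N² = (g/ρ₀)·Δρ/Δz = g·(Δρ/ρ₀)/Δz = 9.81 × 2.077 × 10⁻⁴ / 95 = 2.1448 × 10⁻⁵ s⁻².
N = √(2.1448 × 10⁻⁵) = 4.6312 × 10⁻³ rad s⁻¹ → T = 2π/N = 1.3567 × 10³ s = 22.612 min ≈ 22.6 min.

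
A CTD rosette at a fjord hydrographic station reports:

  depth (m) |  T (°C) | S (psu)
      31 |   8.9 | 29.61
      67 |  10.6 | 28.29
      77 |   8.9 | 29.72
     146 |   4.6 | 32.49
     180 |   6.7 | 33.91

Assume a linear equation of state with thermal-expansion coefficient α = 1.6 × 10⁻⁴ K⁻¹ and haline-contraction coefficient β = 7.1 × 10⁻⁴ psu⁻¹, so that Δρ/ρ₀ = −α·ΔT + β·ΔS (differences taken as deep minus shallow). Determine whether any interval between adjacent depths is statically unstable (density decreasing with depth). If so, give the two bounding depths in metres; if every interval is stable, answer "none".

31–67 m

Evaluate Δρ/ρ₀ = −αΔT + βΔS across each adjacent pair:
  31–67 m: −αΔT+βΔS = −(1.6 × 10⁻⁴)(+1.7)+(7.1 × 10⁻⁴)(-1.32) = -1.2 × 10⁻³ → UNSTABLE
  67–77 m: −αΔT+βΔS = −(1.6 × 10⁻⁴)(-1.7)+(7.1 × 10⁻⁴)(+1.43) = 1.3 × 10⁻³ → stable
  77–146 m: −αΔT+βΔS = −(1.6 × 10⁻⁴)(-4.3)+(7.1 × 10⁻⁴)(+2.77) = 2.7 × 10⁻³ → stable
  146–180 m: −αΔT+βΔS = −(1.6 × 10⁻⁴)(+2.1)+(7.1 × 10⁻⁴)(+1.42) = 6.7 × 10⁻⁴ → stable
The 31–67 m interval has Δρ < 0: lighter water underlies denser water.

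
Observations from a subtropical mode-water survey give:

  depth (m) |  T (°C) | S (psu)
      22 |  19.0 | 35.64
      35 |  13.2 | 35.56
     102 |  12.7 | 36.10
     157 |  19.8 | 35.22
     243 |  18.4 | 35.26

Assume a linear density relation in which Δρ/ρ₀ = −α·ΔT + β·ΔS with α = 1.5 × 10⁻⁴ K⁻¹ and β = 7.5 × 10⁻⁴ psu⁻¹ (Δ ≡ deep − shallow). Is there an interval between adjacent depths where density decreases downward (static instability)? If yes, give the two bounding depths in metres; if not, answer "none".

102–157 m

Evaluate Δρ/ρ₀ = −αΔT + βΔS across each adjacent pair:
  22–35 m: −αΔT+βΔS = −(1.5 × 10⁻⁴)(-5.8)+(7.5 × 10⁻⁴)(-0.08) = 8.1 × 10⁻⁴ → stable
  35–102 m: −αΔT+βΔS = −(1.5 × 10⁻⁴)(-0.5)+(7.5 × 10⁻⁴)(+0.54) = 4.8 × 10⁻⁴ → stable
  102–157 m: −αΔT+βΔS = −(1.5 × 10⁻⁴)(+7.1)+(7.5 × 10⁻⁴)(-0.88) = -1.7 × 10⁻³ → UNSTABLE
  157–243 m: −αΔT+βΔS = −(1.5 × 10⁻⁴)(-1.4)+(7.5 × 10⁻⁴)(+0.04) = 2.4 × 10⁻⁴ → stable
The 102–157 m interval has Δρ < 0: lighter water underlies denser water.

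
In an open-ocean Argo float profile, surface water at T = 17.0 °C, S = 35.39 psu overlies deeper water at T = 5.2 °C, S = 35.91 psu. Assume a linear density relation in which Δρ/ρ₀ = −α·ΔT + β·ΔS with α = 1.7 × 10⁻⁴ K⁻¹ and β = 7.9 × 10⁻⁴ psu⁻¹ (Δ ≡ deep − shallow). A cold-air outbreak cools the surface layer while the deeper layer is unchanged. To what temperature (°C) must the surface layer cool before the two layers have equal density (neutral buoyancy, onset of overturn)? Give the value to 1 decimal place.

Neutral buoyancy requires Δρ = 0, i.e. −α(T_deep − T_surf′) + β(S_deep − S_surf) = 0.
T_surf′ = T_deep − (β/α)·ΔS = 5.2 − (7.9 × 10⁻⁴/1.7 × 10⁻⁴)·(+0.52) = 2.784 °C.
Cooling required: 17.0 − (2.784) = 14.216 °C.

2.8 °C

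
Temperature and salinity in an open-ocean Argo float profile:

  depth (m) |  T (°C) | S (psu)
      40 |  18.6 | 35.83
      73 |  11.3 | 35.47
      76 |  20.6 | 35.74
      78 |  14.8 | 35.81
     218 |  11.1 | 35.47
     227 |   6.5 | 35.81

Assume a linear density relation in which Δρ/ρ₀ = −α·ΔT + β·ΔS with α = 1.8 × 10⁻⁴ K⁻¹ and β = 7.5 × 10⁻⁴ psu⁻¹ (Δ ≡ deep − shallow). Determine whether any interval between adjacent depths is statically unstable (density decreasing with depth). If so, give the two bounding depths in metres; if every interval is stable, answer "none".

Evaluate Δρ/ρ₀ = −αΔT + βΔS across each adjacent pair:
  40–73 m: −αΔT+βΔS = −(1.8 × 10⁻⁴)(-7.3)+(7.5 × 10⁻⁴)(-0.36) = 1.0 × 10⁻³ → stable
  73–76 m: −αΔT+βΔS = −(1.8 × 10⁻⁴)(+9.3)+(7.5 × 10⁻⁴)(+0.27) = -1.5 × 10⁻³ → UNSTABLE
  76–78 m: −αΔT+βΔS = −(1.8 × 10⁻⁴)(-5.8)+(7.5 × 10⁻⁴)(+0.07) = 1.1 × 10⁻³ → stable
  78–218 m: −αΔT+βΔS = −(1.8 × 10⁻⁴)(-3.7)+(7.5 × 10⁻⁴)(-0.34) = 4.1 × 10⁻⁴ → stable
  218–227 m: −αΔT+βΔS = −(1.8 × 10⁻⁴)(-4.6)+(7.5 × 10⁻⁴)(+0.34) = 1.1 × 10⁻³ → stable
The 73–76 m interval has Δρ < 0: lighter water underlies denser water.

73–76 m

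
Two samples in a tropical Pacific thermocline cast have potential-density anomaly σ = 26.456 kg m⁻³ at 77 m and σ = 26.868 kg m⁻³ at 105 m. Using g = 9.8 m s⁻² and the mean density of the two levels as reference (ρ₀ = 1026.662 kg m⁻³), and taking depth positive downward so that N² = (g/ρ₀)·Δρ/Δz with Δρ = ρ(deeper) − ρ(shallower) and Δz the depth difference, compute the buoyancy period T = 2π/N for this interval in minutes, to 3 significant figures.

8.84 min

Δρ = 1026.868 − 1026.456 = 0.412 kg m⁻³ over Δz = 105 − 77 = 28 m.
N² = (9.8/1026.662) × (0.412/28) = 1.4046 × 10⁻⁴ s⁻².
N = √(1.4046 × 10⁻⁴) = 0.011852 rad s⁻¹, so T = 2π/N = 530.14 s = 8.8357 min ≈ 8.84 min.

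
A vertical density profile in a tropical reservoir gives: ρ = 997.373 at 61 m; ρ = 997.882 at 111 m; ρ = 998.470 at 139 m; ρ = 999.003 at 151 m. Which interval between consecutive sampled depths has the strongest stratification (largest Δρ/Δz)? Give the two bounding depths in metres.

Compute the density gradient over each adjacent pair:
  61–111 m: Δρ/Δz = 0.509/50 = 0.010 kg m⁻⁴
  111–139 m: Δρ/Δz = 0.588/28 = 0.021 kg m⁻⁴
  139–151 m: Δρ/Δz = 0.533/12 = 0.044 kg m⁻⁴
The largest gradient is in the 139–151 m interval — the pycnocline.

139–151 m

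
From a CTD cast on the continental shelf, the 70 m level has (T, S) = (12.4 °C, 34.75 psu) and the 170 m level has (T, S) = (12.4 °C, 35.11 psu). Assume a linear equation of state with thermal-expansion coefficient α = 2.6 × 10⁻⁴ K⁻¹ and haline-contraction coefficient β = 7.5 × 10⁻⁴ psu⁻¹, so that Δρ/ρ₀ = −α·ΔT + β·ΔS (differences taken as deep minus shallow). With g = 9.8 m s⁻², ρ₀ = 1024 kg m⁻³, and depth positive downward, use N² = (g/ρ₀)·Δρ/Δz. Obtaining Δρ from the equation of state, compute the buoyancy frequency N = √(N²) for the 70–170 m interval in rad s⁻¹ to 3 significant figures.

5.14 × 10⁻³ rad s⁻¹

ΔT = +0.0 K, ΔS = +0.36 psu (deep − shallow).
Δρ/ρ₀ = −αΔT + βΔS = 0 + 2.70 × 10⁻⁴ = 2.70 × 10⁻⁴, so Δρ ≈ 0.2765 kg m⁻³.
N² = (g/ρ₀)·Δρ/Δz = g·(Δρ/ρ₀)/Δz = 9.8 × 2.70 × 10⁻⁴ / 100 = 2.6460 × 10⁻⁵ s⁻².
N = √(2.6460 × 10⁻⁵) = 5.1439 × 10⁻³ rad s⁻¹ ≈ 5.14 × 10⁻³ rad s⁻¹.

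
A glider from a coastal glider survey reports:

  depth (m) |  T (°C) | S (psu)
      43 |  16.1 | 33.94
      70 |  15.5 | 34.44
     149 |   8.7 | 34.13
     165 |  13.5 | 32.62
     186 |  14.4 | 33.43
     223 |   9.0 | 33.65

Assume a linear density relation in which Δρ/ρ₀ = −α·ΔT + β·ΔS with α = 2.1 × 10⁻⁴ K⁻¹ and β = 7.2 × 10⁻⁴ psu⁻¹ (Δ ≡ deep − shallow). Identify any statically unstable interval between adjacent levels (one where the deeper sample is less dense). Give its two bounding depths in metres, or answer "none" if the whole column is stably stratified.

Evaluate Δρ/ρ₀ = −αΔT + βΔS across each adjacent pair:
  43–70 m: −αΔT+βΔS = −(2.1 × 10⁻⁴)(-0.6)+(7.2 × 10⁻⁴)(+0.50) = 4.9 × 10⁻⁴ → stable
  70–149 m: −αΔT+βΔS = −(2.1 × 10⁻⁴)(-6.8)+(7.2 × 10⁻⁴)(-0.31) = 1.2 × 10⁻³ → stable
  149–165 m: −αΔT+βΔS = −(2.1 × 10⁻⁴)(+4.8)+(7.2 × 10⁻⁴)(-1.51) = -2.1 × 10⁻³ → UNSTABLE
  165–186 m: −αΔT+βΔS = −(2.1 × 10⁻⁴)(+0.9)+(7.2 × 10⁻⁴)(+0.81) = 3.9 × 10⁻⁴ → stable
  186–223 m: −αΔT+βΔS = −(2.1 × 10⁻⁴)(-5.4)+(7.2 × 10⁻⁴)(+0.22) = 1.3 × 10⁻³ → stable
The 149–165 m interval has Δρ < 0: lighter water underlies denser water.

149–165 m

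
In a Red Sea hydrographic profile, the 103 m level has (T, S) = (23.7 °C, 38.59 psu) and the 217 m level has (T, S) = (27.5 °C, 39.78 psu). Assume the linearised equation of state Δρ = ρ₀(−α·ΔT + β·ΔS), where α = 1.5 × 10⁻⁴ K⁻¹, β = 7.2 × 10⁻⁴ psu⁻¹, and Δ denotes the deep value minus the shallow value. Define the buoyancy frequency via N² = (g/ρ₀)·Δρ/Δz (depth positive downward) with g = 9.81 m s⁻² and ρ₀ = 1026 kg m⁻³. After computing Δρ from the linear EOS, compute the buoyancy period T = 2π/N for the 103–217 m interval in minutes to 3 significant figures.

21.1 min

ΔT = +3.8 K, ΔS = +1.19 psu (deep − shallow).
Δρ/ρ₀ = −αΔT + βΔS = -5.70 × 10⁻⁴ + 8.568 × 10⁻⁴ = 2.868 × 10⁻⁴, so Δρ ≈ 0.2943 kg m⁻³.
N² = (g/ρ₀)·Δρ/Δz = g·(Δρ/ρ₀)/Δz = 9.81 × 2.868 × 10⁻⁴ / 114 = 2.4680 × 10⁻⁵ s⁻².
N = √(2.4680 × 10⁻⁵) = 4.9679 × 10⁻³ rad s⁻¹ → T = 2π/N = 1.2648 × 10³ s = 21.080 min ≈ 21.1 min.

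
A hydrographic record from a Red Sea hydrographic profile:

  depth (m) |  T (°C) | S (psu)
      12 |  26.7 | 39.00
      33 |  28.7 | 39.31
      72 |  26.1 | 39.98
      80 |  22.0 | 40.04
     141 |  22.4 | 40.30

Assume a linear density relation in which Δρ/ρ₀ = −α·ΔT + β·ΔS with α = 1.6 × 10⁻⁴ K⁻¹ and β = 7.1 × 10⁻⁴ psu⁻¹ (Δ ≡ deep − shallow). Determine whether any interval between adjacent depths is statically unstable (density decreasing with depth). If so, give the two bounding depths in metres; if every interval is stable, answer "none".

Evaluate Δρ/ρ₀ = −αΔT + βΔS across each adjacent pair:
  12–33 m: −αΔT+βΔS = −(1.6 × 10⁻⁴)(+2.0)+(7.1 × 10⁻⁴)(+0.31) = -1.0 × 10⁻⁴ → UNSTABLE
  33–72 m: −αΔT+βΔS = −(1.6 × 10⁻⁴)(-2.6)+(7.1 × 10⁻⁴)(+0.67) = 8.9 × 10⁻⁴ → stable
  72–80 m: −αΔT+βΔS = −(1.6 × 10⁻⁴)(-4.1)+(7.1 × 10⁻⁴)(+0.06) = 7.0 × 10⁻⁴ → stable
  80–141 m: −αΔT+βΔS = −(1.6 × 10⁻⁴)(+0.4)+(7.1 × 10⁻⁴)(+0.26) = 1.2 × 10⁻⁴ → stable
The 12–33 m interval has Δρ < 0: lighter water underlies denser water.

12–33 m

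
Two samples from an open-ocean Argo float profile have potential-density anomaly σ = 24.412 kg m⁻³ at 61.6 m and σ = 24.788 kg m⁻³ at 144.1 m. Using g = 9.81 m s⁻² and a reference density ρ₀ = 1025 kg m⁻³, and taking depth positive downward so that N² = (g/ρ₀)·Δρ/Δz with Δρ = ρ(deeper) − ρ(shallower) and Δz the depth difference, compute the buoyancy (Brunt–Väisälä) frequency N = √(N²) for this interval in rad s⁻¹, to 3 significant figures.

Δρ = 1024.788 − 1024.412 = 0.376 kg m⁻³ over Δz = 144.1 − 61.6 = 82.5 m.
N² = (9.81/1025) × (0.376/82.5) = 4.3619 × 10⁻⁵ s⁻².
N = √(4.3619 × 10⁻⁵) = 6.6045 × 10⁻³ rad s⁻¹ ≈ 6.60 × 10⁻³ rad s⁻¹.

6.60 × 10⁻³ rad s⁻¹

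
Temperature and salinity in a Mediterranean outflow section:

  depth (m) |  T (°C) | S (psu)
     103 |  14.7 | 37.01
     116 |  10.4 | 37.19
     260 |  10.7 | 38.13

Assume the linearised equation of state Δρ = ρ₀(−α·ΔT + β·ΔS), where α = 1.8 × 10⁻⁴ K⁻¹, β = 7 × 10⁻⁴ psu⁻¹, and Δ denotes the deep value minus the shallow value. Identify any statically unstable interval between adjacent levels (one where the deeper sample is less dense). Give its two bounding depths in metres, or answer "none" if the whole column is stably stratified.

Evaluate Δρ/ρ₀ = −αΔT + βΔS across each adjacent pair:
  103–116 m: −αΔT+βΔS = −(1.8 × 10⁻⁴)(-4.3)+(7 × 10⁻⁴)(+0.18) = 9.0 × 10⁻⁴ → stable
  116–260 m: −αΔT+βΔS = −(1.8 × 10⁻⁴)(+0.3)+(7 × 10⁻⁴)(+0.94) = 6.0 × 10⁻⁴ → stable
Every interval has Δρ > 0: the column is stably stratified throughout.

none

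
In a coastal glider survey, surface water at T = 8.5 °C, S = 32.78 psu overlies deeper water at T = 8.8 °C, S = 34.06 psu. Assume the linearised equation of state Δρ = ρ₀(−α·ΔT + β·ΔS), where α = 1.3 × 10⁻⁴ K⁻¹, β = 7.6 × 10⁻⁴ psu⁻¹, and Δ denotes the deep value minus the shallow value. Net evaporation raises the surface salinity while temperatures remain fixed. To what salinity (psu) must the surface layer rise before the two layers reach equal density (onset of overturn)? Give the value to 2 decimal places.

Neutral buoyancy requires −α(T_deep − T_surf) + β(S_deep − S_surf′) = 0.
S_surf′ = S_deep − (α/β)·ΔT = 34.06 − (1.3 × 10⁻⁴/7.6 × 10⁻⁴)·(+0.3) = 34.0087 psu.
Increase required: 34.0087 − 32.78 = 1.2287 psu.

34.01 psu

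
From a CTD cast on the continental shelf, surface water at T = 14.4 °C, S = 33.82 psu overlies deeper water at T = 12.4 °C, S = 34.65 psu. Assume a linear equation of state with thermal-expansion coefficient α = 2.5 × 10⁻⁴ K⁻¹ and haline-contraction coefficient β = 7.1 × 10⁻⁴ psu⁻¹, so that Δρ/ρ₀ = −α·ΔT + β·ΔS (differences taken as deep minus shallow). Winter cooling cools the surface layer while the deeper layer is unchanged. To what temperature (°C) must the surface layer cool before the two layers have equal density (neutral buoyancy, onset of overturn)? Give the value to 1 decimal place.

10.0 °C

Neutral buoyancy requires Δρ = 0, i.e. −α(T_deep − T_surf′) + β(S_deep − S_surf) = 0.
T_surf′ = T_deep − (β/α)·ΔS = 12.4 − (7.1 × 10⁻⁴/2.5 × 10⁻⁴)·(+0.83) = 10.043 °C.
Cooling required: 14.4 − (10.043) = 4.357 °C.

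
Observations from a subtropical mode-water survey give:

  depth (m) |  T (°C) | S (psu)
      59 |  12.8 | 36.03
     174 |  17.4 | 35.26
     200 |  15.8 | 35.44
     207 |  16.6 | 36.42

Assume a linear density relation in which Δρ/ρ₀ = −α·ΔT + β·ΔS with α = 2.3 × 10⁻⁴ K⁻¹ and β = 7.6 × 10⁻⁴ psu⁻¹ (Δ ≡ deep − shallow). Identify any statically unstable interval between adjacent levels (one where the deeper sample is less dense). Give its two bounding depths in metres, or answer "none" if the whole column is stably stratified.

Evaluate Δρ/ρ₀ = −αΔT + βΔS across each adjacent pair:
  59–174 m: −αΔT+βΔS = −(2.3 × 10⁻⁴)(+4.6)+(7.6 × 10⁻⁴)(-0.77) = -1.6 × 10⁻³ → UNSTABLE
  174–200 m: −αΔT+βΔS = −(2.3 × 10⁻⁴)(-1.6)+(7.6 × 10⁻⁴)(+0.18) = 5.0 × 10⁻⁴ → stable
  200–207 m: −αΔT+βΔS = −(2.3 × 10⁻⁴)(+0.8)+(7.6 × 10⁻⁴)(+0.98) = 5.6 × 10⁻⁴ → stable
The 59–174 m interval has Δρ < 0: lighter water underlies denser water.

59–174 m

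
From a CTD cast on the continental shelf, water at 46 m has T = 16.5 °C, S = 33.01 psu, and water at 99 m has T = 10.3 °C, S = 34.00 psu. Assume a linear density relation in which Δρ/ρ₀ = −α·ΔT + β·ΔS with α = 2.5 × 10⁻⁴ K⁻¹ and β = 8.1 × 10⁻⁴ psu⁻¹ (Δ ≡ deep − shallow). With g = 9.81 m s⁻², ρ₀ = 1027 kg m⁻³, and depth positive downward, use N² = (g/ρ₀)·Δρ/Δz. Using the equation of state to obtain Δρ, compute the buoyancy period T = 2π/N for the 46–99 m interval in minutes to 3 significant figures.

ΔT = -6.2 K, ΔS = +0.99 psu (deep − shallow).
Δρ/ρ₀ = −αΔT + βΔS = 1.55 × 10⁻³ + 8.019 × 10⁻⁴ = 2.3519 × 10⁻³, so Δρ ≈ 2.415 kg m⁻³.
N² = (g/ρ₀)·Δρ/Δz = g·(Δρ/ρ₀)/Δz = 9.81 × 2.3519 × 10⁻³ / 53 = 4.3532 × 10⁻⁴ s⁻².
N = √(4.3532 × 10⁻⁴) = 0.020864 rad s⁻¹ → T = 2π/N = 301.15 s = 5.0192 min ≈ 5.02 min.

5.02 min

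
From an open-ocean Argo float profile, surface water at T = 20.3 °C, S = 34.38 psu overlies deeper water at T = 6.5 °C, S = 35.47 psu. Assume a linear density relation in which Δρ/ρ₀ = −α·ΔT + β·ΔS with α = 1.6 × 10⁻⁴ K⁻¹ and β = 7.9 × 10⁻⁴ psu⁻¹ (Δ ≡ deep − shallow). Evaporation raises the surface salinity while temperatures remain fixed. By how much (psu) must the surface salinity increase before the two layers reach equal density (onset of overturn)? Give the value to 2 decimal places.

Neutral buoyancy requires −α(T_deep − T_surf) + β(S_deep − S_surf′) = 0.
S_surf′ = S_deep − (α/β)·ΔT = 35.47 − (1.6 × 10⁻⁴/7.9 × 10⁻⁴)·(-13.8) = 38.2649 psu.
Increase required: 38.2649 − 34.38 = 3.8849 psu.

3.88 psu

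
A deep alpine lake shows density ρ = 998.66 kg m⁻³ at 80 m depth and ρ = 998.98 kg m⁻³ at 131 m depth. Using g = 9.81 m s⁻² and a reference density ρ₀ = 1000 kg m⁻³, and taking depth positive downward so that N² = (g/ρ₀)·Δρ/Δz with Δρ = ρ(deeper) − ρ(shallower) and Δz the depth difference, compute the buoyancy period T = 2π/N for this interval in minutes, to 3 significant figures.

Δρ = 998.98 − 998.66 = 0.32 kg m⁻³ over Δz = 131 − 80 = 51 m.
N² = (9.81/1000) × (0.32/51) = 6.1553 × 10⁻⁵ s⁻².
N = √(6.1553 × 10⁻⁵) = 7.8456 × 10⁻³ rad s⁻¹, so T = 2π/N = 800.85 s = 13.348 min ≈ 13.3 min.

13.3 min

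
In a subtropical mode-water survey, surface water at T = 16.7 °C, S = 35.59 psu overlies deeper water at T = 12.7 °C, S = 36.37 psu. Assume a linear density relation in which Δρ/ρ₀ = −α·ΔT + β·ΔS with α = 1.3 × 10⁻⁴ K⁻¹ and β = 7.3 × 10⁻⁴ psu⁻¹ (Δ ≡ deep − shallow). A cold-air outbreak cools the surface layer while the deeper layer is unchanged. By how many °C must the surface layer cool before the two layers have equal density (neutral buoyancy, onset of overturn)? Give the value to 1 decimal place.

Neutral buoyancy requires Δρ = 0, i.e. −α(T_deep − T_surf′) + β(S_deep − S_surf) = 0.
T_surf′ = T_deep − (β/α)·ΔS = 12.7 − (7.3 × 10⁻⁴/1.3 × 10⁻⁴)·(+0.78) = 8.320 °C.
Cooling required: 16.7 − (8.320) = 8.380 °C.

8.4 °C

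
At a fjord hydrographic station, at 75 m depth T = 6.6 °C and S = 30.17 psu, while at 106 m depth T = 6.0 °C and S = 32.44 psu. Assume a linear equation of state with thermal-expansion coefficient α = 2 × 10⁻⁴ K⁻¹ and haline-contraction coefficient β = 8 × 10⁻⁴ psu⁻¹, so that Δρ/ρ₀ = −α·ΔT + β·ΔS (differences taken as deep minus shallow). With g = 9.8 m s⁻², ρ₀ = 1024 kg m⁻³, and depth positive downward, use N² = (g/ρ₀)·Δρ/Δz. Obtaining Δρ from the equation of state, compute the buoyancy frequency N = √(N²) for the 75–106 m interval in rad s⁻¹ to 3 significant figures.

0.0247 rad s⁻¹

ΔT = -0.6 K, ΔS = +2.27 psu (deep − shallow).
Δρ/ρ₀ = −αΔT + βΔS = 1.20 × 10⁻⁴ + 1.816 × 10⁻³ = 1.936 × 10⁻³, so Δρ ≈ 1.982 kg m⁻³.
N² = (g/ρ₀)·Δρ/Δz = g·(Δρ/ρ₀)/Δz = 9.8 × 1.936 × 10⁻³ / 31 = 6.1203 × 10⁻⁴ s⁻².
N = √(6.1203 × 10⁻⁴) = 0.024739 rad s⁻¹ ≈ 0.0247 rad s⁻¹.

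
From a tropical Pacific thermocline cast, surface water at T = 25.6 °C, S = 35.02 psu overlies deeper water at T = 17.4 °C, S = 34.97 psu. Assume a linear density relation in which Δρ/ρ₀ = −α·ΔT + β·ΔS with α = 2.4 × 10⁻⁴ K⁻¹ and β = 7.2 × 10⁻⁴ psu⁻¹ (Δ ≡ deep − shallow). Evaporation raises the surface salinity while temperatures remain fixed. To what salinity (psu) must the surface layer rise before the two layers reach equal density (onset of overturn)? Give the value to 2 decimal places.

Neutral buoyancy requires −α(T_deep − T_surf) + β(S_deep − S_surf′) = 0.
S_surf′ = S_deep − (α/β)·ΔT = 34.97 − (2.4 × 10⁻⁴/7.2 × 10⁻⁴)·(-8.2) = 37.7033 psu.
Increase required: 37.7033 − 35.02 = 2.6833 psu.

37.70 psu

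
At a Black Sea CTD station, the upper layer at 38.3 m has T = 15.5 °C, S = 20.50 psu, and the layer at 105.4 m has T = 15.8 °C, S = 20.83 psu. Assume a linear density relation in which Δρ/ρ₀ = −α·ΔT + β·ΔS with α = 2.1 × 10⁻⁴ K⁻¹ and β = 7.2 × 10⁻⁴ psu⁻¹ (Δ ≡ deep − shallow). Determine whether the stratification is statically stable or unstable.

stable

ΔT = 15.8 − 15.5 = +0.3 K and ΔS = 20.83 − 20.50 = +0.33 psu (deep − shallow).
−αΔT = -6.30 × 10⁻⁵; βΔS = 2.376 × 10⁻⁴; sum Δρ/ρ₀ = 1.746 × 10⁻⁴.
Δρ/ρ₀ > 0, so Δρ > 0: deeper water is denser → statically stable.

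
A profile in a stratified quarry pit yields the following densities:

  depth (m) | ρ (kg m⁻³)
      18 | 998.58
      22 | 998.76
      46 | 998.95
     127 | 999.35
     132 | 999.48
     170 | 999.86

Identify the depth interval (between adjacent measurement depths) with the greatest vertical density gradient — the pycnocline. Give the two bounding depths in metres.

Compute the density gradient over each adjacent pair:
  18–22 m: Δρ/Δz = 0.18/4 = 0.045 kg m⁻⁴
  22–46 m: Δρ/Δz = 0.19/24 = 7.9 × 10⁻³ kg m⁻⁴
  46–127 m: Δρ/Δz = 0.40/81 = 4.9 × 10⁻³ kg m⁻⁴
  127–132 m: Δρ/Δz = 0.13/5 = 0.026 kg m⁻⁴
  132–170 m: Δρ/Δz = 0.38/38 = 0.010 kg m⁻⁴
The largest gradient is in the 18–22 m interval — the pycnocline.

18–22 m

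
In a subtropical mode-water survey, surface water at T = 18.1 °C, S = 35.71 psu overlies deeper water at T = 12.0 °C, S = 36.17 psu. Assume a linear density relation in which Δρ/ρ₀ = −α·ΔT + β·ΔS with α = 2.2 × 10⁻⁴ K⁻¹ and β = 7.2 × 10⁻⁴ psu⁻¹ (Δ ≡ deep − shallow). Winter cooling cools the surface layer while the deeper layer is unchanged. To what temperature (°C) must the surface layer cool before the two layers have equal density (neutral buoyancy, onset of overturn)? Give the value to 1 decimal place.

10.5 °C

Neutral buoyancy requires Δρ = 0, i.e. −α(T_deep − T_surf′) + β(S_deep − S_surf) = 0.
T_surf′ = T_deep − (β/α)·ΔS = 12.0 − (7.2 × 10⁻⁴/2.2 × 10⁻⁴)·(+0.46) = 10.495 °C.
Cooling required: 18.1 − (10.495) = 7.605 °C.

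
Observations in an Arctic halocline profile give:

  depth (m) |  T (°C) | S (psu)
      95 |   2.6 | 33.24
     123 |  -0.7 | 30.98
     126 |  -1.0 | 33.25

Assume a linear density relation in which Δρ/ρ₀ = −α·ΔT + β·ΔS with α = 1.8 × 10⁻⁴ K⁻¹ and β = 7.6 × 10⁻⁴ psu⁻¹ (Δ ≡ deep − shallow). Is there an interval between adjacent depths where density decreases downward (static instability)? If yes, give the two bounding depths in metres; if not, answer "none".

Evaluate Δρ/ρ₀ = −αΔT + βΔS across each adjacent pair:
  95–123 m: −αΔT+βΔS = −(1.8 × 10⁻⁴)(-3.3)+(7.6 × 10⁻⁴)(-2.26) = -1.1 × 10⁻³ → UNSTABLE
  123–126 m: −αΔT+βΔS = −(1.8 × 10⁻⁴)(-0.3)+(7.6 × 10⁻⁴)(+2.27) = 1.8 × 10⁻³ → stable
The 95–123 m interval has Δρ < 0: lighter water underlies denser water.

95–123 m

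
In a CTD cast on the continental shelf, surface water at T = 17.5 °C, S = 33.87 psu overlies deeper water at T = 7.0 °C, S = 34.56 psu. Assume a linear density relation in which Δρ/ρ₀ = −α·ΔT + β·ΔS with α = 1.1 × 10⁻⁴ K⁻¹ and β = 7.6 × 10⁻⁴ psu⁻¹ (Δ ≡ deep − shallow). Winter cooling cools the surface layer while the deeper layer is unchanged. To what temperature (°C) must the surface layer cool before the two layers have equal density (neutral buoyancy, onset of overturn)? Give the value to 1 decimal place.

2.2 °C

Neutral buoyancy requires Δρ = 0, i.e. −α(T_deep − T_surf′) + β(S_deep − S_surf) = 0.
T_surf′ = T_deep − (β/α)·ΔS = 7.0 − (7.6 × 10⁻⁴/1.1 × 10⁻⁴)·(+0.69) = 2.233 °C.
Cooling required: 17.5 − (2.233) = 15.267 °C.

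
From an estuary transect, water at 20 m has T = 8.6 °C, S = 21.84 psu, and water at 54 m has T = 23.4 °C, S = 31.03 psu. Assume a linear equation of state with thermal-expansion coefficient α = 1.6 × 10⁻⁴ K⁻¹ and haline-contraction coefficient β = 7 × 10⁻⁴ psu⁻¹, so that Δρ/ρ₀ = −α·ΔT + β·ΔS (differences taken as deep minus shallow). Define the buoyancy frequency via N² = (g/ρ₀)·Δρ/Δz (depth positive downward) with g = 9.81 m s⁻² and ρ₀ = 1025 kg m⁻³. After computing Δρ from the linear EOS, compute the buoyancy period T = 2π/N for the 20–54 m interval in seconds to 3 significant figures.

ΔT = +14.8 K, ΔS = +9.19 psu (deep − shallow).
Δρ/ρ₀ = −αΔT + βΔS = -2.368 × 10⁻³ + 6.433 × 10⁻³ = 4.065 × 10⁻³, so Δρ ≈ 4.167 kg m⁻³.
N² = (g/ρ₀)·Δρ/Δz = g·(Δρ/ρ₀)/Δz = 9.81 × 4.065 × 10⁻³ / 34 = 1.1729 × 10⁻³ s⁻².
N = √(1.1729 × 10⁻³) = 0.034248 rad s⁻¹ → T = 2π/N = 183.46 s ≈ 183 s.

183 s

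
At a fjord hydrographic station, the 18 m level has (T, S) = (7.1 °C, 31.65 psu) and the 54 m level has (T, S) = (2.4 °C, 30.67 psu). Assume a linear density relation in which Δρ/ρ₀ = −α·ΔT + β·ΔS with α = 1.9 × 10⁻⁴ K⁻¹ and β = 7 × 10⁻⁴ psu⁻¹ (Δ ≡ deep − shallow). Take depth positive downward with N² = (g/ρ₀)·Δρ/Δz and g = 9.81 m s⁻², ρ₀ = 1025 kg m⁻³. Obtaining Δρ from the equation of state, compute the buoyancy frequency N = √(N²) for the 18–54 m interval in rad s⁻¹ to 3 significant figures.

7.51 × 10⁻³ rad s⁻¹

ΔT = -4.7 K, ΔS = -0.98 psu (deep − shallow).
Δρ/ρ₀ = −αΔT + βΔS = 8.93 × 10⁻⁴ − 6.86 × 10⁻⁴ = 2.07 × 10⁻⁴, so Δρ ≈ 0.2122 kg m⁻³.
N² = (g/ρ₀)·Δρ/Δz = g·(Δρ/ρ₀)/Δz = 9.81 × 2.07 × 10⁻⁴ / 36 = 5.6408 × 10⁻⁵ s⁻².
N = √(5.6408 × 10⁻⁵) = 7.5105 × 10⁻³ rad s⁻¹ ≈ 7.51 × 10⁻³ rad s⁻¹.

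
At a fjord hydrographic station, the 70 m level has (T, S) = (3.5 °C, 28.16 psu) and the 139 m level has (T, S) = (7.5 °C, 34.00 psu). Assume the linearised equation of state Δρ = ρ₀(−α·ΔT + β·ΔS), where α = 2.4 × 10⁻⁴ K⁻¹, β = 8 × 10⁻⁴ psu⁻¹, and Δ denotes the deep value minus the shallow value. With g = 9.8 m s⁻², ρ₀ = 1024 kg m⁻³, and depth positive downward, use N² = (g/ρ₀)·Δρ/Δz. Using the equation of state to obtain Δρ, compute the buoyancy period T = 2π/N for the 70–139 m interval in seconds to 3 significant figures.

ΔT = +4.0 K, ΔS = +5.84 psu (deep − shallow).
Δρ/ρ₀ = −αΔT + βΔS = -9.60 × 10⁻⁴ + 4.672 × 10⁻³ = 3.712 × 10⁻³, so Δρ ≈ 3.801 kg m⁻³.
N² = (g/ρ₀)·Δρ/Δz = g·(Δρ/ρ₀)/Δz = 9.8 × 3.712 × 10⁻³ / 69 = 5.2721 × 10⁻⁴ s⁻².
N = √(5.2721 × 10⁻⁴) = 0.022961 rad s⁻¹ → T = 2π/N = 273.65 s ≈ 274 s.

274 s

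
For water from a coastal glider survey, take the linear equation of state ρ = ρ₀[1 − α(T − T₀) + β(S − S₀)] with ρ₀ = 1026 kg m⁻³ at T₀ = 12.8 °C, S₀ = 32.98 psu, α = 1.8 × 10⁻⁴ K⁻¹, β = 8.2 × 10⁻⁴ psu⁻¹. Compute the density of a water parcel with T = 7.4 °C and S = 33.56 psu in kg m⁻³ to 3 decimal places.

T − T₀ = -5.4 K, S − S₀ = +0.58 psu.
Bracket = 1 − α·(-5.4) + β·(+0.58) = 1 + (1.4476 × 10⁻³) = 1.0014476.
ρ = 1026 × 1.0014476 = 1027.485 kg m⁻³.

1027.485 kg m⁻³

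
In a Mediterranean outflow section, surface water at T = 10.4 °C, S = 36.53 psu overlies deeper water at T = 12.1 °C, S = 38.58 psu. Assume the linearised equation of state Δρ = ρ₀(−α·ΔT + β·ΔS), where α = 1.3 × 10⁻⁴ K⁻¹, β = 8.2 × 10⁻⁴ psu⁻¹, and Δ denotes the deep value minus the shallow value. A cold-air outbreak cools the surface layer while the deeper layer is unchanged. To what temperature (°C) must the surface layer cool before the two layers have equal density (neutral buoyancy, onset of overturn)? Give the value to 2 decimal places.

-0.83 °C

Neutral buoyancy requires Δρ = 0, i.e. −α(T_deep − T_surf′) + β(S_deep − S_surf) = 0.
T_surf′ = T_deep − (β/α)·ΔS = 12.1 − (8.2 × 10⁻⁴/1.3 × 10⁻⁴)·(+2.05) = -0.8308 °C.
Cooling required: 10.4 − (-0.8308) = 11.2308 °C.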